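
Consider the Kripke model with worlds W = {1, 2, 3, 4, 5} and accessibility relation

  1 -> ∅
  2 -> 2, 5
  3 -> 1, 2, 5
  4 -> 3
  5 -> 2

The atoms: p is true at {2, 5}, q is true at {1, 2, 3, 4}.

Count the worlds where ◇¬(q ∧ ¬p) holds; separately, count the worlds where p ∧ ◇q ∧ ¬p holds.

3 and 0

For ◇¬(q ∧ ¬p):
1: no successors, so ◇¬(q ∧ ¬p) fails. ✗
2: successors {2, 5}; ¬(q ∧ ¬p) there: 2:T, 5:T. ✓
3: successors {1, 2, 5}; ¬(q ∧ ¬p) there: 1:F, 2:T, 5:T. ✓
4: successors {3}; ¬(q ∧ ¬p) there: 3:F. ✗
5: successors {2}; ¬(q ∧ ¬p) there: 2:T. ✓
— 3 worlds.
For p ∧ ◇q ∧ ¬p:
1: p is F, ◇q ∧ ¬p is F. ✗
2: p is T, ◇q ∧ ¬p is F. ✗
3: p is F, ◇q ∧ ¬p is T. ✗
4: p is F, ◇q ∧ ¬p is T. ✗
5: p is T, ◇q ∧ ¬p is F. ✗
— 0 worlds.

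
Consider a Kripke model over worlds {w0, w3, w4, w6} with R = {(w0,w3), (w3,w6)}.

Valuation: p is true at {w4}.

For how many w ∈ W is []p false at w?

w0: successors {w3}; p there: w3:F. ✗
w3: successors {w6}; p there: w6:F. ✗
w4: no successors, so []p holds vacuously. ✓
w6: no successors, so []p holds vacuously. ✓
Satisfying worlds: {w4, w6}.
So []p fails at the other 2 worlds.

2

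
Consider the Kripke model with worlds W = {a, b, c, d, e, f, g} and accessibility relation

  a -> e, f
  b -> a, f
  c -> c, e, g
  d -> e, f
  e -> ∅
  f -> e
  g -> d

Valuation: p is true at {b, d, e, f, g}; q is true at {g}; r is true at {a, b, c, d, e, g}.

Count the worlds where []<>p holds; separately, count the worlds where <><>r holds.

For []<>p:
a: successors {e, f}; <>p there: e:F, f:T. ✗
b: successors {a, f}; <>p there: a:T, f:T. ✓
c: successors {c, e, g}; <>p there: c:T, e:F, g:T. ✗
d: successors {e, f}; <>p there: e:F, f:T. ✗
e: no successors, so []<>p holds vacuously. ✓
f: successors {e}; <>p there: e:F. ✗
g: successors {d}; <>p there: d:T. ✓
— 3 worlds.
For <><>r:
a: successors {e, f}; <>r there: e:F, f:T. ✓
b: successors {a, f}; <>r there: a:T, f:T. ✓
c: successors {c, e, g}; <>r there: c:T, e:F, g:T. ✓
d: successors {e, f}; <>r there: e:F, f:T. ✓
e: no successors, so <><>r fails. ✗
f: successors {e}; <>r there: e:F. ✗
g: successors {d}; <>r there: d:T. ✓
— 5 worlds.

3 and 5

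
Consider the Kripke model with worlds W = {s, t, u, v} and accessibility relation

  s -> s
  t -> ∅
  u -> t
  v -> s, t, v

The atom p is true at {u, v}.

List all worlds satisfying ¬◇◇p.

{s, t, u}

s: ◇◇p is F. ✓
t: ◇◇p is F. ✓
u: ◇◇p is F. ✓
v: ◇◇p is T. ✗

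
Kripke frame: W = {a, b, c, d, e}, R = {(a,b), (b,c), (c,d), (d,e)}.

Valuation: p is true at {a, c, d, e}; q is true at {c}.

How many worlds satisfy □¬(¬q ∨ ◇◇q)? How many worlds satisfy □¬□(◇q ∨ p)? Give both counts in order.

2 and 1

For □¬(¬q ∨ ◇◇q):
a: successors {b}; ¬(¬q ∨ ◇◇q) there: b:F. ✗
b: successors {c}; ¬(¬q ∨ ◇◇q) there: c:T. ✓
c: successors {d}; ¬(¬q ∨ ◇◇q) there: d:F. ✗
d: successors {e}; ¬(¬q ∨ ◇◇q) there: e:F. ✗
e: no successors, so □¬(¬q ∨ ◇◇q) holds vacuously. ✓
— 2 worlds.
For □¬□(◇q ∨ p):
a: successors {b}; ¬□(◇q ∨ p) there: b:F. ✗
b: successors {c}; ¬□(◇q ∨ p) there: c:F. ✗
c: successors {d}; ¬□(◇q ∨ p) there: d:F. ✗
d: successors {e}; ¬□(◇q ∨ p) there: e:F. ✗
e: no successors, so □¬□(◇q ∨ p) holds vacuously. ✓
— 1 world.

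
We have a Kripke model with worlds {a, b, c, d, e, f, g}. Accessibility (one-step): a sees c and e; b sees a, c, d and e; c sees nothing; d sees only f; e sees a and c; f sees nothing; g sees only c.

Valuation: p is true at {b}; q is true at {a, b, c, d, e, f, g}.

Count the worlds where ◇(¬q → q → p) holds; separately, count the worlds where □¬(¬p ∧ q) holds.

5 and 2

For ◇(¬q → q → p):
a: successors {c, e}; ¬q → q → p there: c:T, e:T. ✓
b: successors {a, c, d, e}; ¬q → q → p there: a:T, c:T, d:T, e:T. ✓
c: no successors, so ◇(¬q → q → p) fails. ✗
d: successors {f}; ¬q → q → p there: f:T. ✓
e: successors {a, c}; ¬q → q → p there: a:T, c:T. ✓
f: no successors, so ◇(¬q → q → p) fails. ✗
g: successors {c}; ¬q → q → p there: c:T. ✓
— 5 worlds.
For □¬(¬p ∧ q):
a: successors {c, e}; ¬(¬p ∧ q) there: c:F, e:F. ✗
b: successors {a, c, d, e}; ¬(¬p ∧ q) there: a:F, c:F, d:F, e:F. ✗
c: no successors, so □¬(¬p ∧ q) holds vacuously. ✓
d: successors {f}; ¬(¬p ∧ q) there: f:F. ✗
e: successors {a, c}; ¬(¬p ∧ q) there: a:F, c:F. ✗
f: no successors, so □¬(¬p ∧ q) holds vacuously. ✓
g: successors {c}; ¬(¬p ∧ q) there: c:F. ✗
— 2 worlds.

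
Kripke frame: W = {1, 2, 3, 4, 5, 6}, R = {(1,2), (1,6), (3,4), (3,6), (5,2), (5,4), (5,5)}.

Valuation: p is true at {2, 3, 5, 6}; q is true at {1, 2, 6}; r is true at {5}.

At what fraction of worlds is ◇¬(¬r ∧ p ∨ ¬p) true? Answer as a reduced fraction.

1: successors {2, 6}; ¬(¬r ∧ p ∨ ¬p) there: 2:F, 6:F. ✗
2: no successors, so ◇¬(¬r ∧ p ∨ ¬p) fails. ✗
3: successors {4, 6}; ¬(¬r ∧ p ∨ ¬p) there: 4:F, 6:F. ✗
4: no successors, so ◇¬(¬r ∧ p ∨ ¬p) fails. ✗
5: successors {2, 4, 5}; ¬(¬r ∧ p ∨ ¬p) there: 2:F, 4:F, 5:T. ✓
6: no successors, so ◇¬(¬r ∧ p ∨ ¬p) fails. ✗
That's 1 of 6 worlds, so 1/6.

1/6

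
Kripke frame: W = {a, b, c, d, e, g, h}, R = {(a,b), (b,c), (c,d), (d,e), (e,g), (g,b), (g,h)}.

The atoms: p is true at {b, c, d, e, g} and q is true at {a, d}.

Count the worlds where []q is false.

a: successors {b}; q there: b:F. ✗
b: successors {c}; q there: c:F. ✗
c: successors {d}; q there: d:T. ✓
d: successors {e}; q there: e:F. ✗
e: successors {g}; q there: g:F. ✗
g: successors {b, h}; q there: b:F, h:F. ✗
h: no successors, so []q holds vacuously. ✓
Satisfying worlds: {c, h}.
So []q fails at the other 5 worlds.

5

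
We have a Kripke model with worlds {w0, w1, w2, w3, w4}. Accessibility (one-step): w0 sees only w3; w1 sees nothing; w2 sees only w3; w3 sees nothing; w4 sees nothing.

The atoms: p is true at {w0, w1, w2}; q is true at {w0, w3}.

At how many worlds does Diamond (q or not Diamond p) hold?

2

w0: successors {w3}; q or not Diamond p there: w3:T. ✓
w1: no successors, so Diamond (q or not Diamond p) fails. ✗
w2: successors {w3}; q or not Diamond p there: w3:T. ✓
w3: no successors, so Diamond (q or not Diamond p) fails. ✗
w4: no successors, so Diamond (q or not Diamond p) fails. ✗
Satisfying worlds: {w0, w2}.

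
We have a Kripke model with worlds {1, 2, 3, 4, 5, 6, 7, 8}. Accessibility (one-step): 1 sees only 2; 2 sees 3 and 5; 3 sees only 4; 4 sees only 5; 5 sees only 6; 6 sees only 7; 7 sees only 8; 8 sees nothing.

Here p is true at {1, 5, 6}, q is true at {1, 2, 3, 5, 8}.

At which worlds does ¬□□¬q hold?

{1, 3, 6}

1: □□¬q is F. ✓
2: □□¬q is T. ✗
3: □□¬q is F. ✓
4: □□¬q is T. ✗
5: □□¬q is T. ✗
6: □□¬q is F. ✓
7: □□¬q is T. ✗
8: □□¬q is T. ✗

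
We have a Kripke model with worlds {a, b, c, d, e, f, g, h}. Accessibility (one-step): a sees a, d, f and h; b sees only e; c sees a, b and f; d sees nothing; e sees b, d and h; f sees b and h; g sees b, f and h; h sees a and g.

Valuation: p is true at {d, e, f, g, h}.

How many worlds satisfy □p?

a: successors {a, d, f, h}; p there: a:F, d:T, f:T, h:T. ✗
b: successors {e}; p there: e:T. ✓
c: successors {a, b, f}; p there: a:F, b:F, f:T. ✗
d: no successors, so □p holds vacuously. ✓
e: successors {b, d, h}; p there: b:F, d:T, h:T. ✗
f: successors {b, h}; p there: b:F, h:T. ✗
g: successors {b, f, h}; p there: b:F, f:T, h:T. ✗
h: successors {a, g}; p there: a:F, g:T. ✗
Satisfying worlds: {b, d}.

2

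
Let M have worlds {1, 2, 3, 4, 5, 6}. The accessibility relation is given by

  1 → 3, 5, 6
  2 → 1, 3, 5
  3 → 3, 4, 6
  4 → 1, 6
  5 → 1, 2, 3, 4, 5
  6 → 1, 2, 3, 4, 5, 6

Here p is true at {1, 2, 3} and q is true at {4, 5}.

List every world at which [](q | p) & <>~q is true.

1: [](q | p) is F, <>~q is T. ✗
2: [](q | p) is T, <>~q is T. ✓
3: [](q | p) is F, <>~q is T. ✗
4: [](q | p) is F, <>~q is T. ✗
5: [](q | p) is T, <>~q is T. ✓
6: [](q | p) is F, <>~q is T. ✗

{2, 5}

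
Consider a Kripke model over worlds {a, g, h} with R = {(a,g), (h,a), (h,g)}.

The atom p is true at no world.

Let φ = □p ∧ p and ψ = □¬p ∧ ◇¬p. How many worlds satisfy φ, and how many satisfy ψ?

0 and 2

For □p ∧ p:
a: □p is F, p is F. ✗
g: □p is T, p is F. ✗
h: □p is F, p is F. ✗
— 0 worlds.
For □¬p ∧ ◇¬p:
a: □¬p is T, ◇¬p is T. ✓
g: □¬p is T, ◇¬p is F. ✗
h: □¬p is T, ◇¬p is T. ✓
— 2 worlds.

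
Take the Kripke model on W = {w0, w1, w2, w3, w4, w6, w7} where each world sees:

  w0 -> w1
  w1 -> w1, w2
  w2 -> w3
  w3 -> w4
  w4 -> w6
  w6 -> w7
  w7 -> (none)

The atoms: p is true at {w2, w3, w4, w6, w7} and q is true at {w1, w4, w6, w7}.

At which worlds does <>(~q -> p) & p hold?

{w2, w3, w4, w6}

w0: <>(~q -> p) is T, p is F. ✗
w1: <>(~q -> p) is T, p is F. ✗
w2: <>(~q -> p) is T, p is T. ✓
w3: <>(~q -> p) is T, p is T. ✓
w4: <>(~q -> p) is T, p is T. ✓
w6: <>(~q -> p) is T, p is T. ✓
w7: <>(~q -> p) is F, p is T. ✗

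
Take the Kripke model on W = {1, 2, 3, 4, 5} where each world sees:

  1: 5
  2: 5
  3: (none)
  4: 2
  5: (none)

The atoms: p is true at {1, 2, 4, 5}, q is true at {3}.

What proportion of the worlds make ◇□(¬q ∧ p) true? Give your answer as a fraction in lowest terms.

3/5

1: successors {5}; □(¬q ∧ p) there: 5:T. ✓
2: successors {5}; □(¬q ∧ p) there: 5:T. ✓
3: no successors, so ◇□(¬q ∧ p) fails. ✗
4: successors {2}; □(¬q ∧ p) there: 2:T. ✓
5: no successors, so ◇□(¬q ∧ p) fails. ✗
That's 3 of 5 worlds, so 3/5.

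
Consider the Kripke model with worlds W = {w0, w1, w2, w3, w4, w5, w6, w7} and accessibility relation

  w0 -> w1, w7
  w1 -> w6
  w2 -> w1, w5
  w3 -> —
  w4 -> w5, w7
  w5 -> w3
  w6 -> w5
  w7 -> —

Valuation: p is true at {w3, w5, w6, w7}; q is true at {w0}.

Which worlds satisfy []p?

{w1, w3, w4, w5, w6, w7}

w0: successors {w1, w7}; p there: w1:F, w7:T. ✗
w1: successors {w6}; p there: w6:T. ✓
w2: successors {w1, w5}; p there: w1:F, w5:T. ✗
w3: no successors, so []p holds vacuously. ✓
w4: successors {w5, w7}; p there: w5:T, w7:T. ✓
w5: successors {w3}; p there: w3:T. ✓
w6: successors {w5}; p there: w5:T. ✓
w7: no successors, so []p holds vacuously. ✓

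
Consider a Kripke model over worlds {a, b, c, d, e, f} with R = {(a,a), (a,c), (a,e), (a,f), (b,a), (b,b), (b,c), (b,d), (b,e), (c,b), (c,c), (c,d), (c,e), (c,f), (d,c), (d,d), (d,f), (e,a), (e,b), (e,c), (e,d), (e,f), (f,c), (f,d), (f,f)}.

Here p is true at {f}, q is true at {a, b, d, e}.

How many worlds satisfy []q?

0

a: successors {a, c, e, f}; q there: a:T, c:F, e:T, f:F. ✗
b: successors {a, b, c, d, e}; q there: a:T, b:T, c:F, d:T, e:T. ✗
c: successors {b, c, d, e, f}; q there: b:T, c:F, d:T, e:T, f:F. ✗
d: successors {c, d, f}; q there: c:F, d:T, f:F. ✗
e: successors {a, b, c, d, f}; q there: a:T, b:T, c:F, d:T, f:F. ✗
f: successors {c, d, f}; q there: c:F, d:T, f:F. ✗
Satisfying worlds: ∅.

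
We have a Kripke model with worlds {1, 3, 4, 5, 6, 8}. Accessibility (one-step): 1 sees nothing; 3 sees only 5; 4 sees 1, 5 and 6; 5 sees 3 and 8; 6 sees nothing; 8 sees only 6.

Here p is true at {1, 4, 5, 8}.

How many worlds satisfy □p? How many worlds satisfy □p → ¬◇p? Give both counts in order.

For □p:
1: no successors, so □p holds vacuously. ✓
3: successors {5}; p there: 5:T. ✓
4: successors {1, 5, 6}; p there: 1:T, 5:T, 6:F. ✗
5: successors {3, 8}; p there: 3:F, 8:T. ✗
6: no successors, so □p holds vacuously. ✓
8: successors {6}; p there: 6:F. ✗
— 3 worlds.
For □p → ¬◇p:
1: □p is T, ¬◇p is T. ✓
3: □p is T, ¬◇p is F. ✗
4: □p is F, ¬◇p is F. ✓
5: □p is F, ¬◇p is F. ✓
6: □p is T, ¬◇p is T. ✓
8: □p is F, ¬◇p is T. ✓
— 5 worlds.

3 and 5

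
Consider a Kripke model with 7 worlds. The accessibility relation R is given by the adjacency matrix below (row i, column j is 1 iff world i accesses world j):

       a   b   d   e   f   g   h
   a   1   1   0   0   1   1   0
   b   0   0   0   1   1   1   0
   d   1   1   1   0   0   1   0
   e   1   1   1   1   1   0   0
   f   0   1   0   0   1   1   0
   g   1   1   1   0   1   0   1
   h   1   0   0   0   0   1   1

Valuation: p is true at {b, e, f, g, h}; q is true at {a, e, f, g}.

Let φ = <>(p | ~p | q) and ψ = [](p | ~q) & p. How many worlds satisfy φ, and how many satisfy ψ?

7 and 2

For <>(p | ~p | q):
a: successors {a, b, f, g}; p | ~p | q there: a:T, b:T, f:T, g:T. ✓
b: successors {e, f, g}; p | ~p | q there: e:T, f:T, g:T. ✓
d: successors {a, b, d, g}; p | ~p | q there: a:T, b:T, d:T, g:T. ✓
e: successors {a, b, d, e, f}; p | ~p | q there: a:T, b:T, d:T, e:T, f:T. ✓
f: successors {b, f, g}; p | ~p | q there: b:T, f:T, g:T. ✓
g: successors {a, b, d, f, h}; p | ~p | q there: a:T, b:T, d:T, f:T, h:T. ✓
h: successors {a, g, h}; p | ~p | q there: a:T, g:T, h:T. ✓
— 7 worlds.
For [](p | ~q) & p:
a: [](p | ~q) is F, p is F. ✗
b: [](p | ~q) is T, p is T. ✓
d: [](p | ~q) is F, p is F. ✗
e: [](p | ~q) is F, p is T. ✗
f: [](p | ~q) is T, p is T. ✓
g: [](p | ~q) is F, p is T. ✗
h: [](p | ~q) is F, p is T. ✗
— 2 worlds.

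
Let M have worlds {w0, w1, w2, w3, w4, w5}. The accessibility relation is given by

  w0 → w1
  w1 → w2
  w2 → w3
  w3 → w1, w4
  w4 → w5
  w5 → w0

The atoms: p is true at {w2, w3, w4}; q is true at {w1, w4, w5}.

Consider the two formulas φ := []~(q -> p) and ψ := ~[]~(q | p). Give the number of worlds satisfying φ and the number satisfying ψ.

For []~(q -> p):
w0: successors {w1}; ~(q -> p) there: w1:T. ✓
w1: successors {w2}; ~(q -> p) there: w2:F. ✗
w2: successors {w3}; ~(q -> p) there: w3:F. ✗
w3: successors {w1, w4}; ~(q -> p) there: w1:T, w4:F. ✗
w4: successors {w5}; ~(q -> p) there: w5:T. ✓
w5: successors {w0}; ~(q -> p) there: w0:F. ✗
— 2 worlds.
For ~[]~(q | p):
w0: []~(q | p) is F. ✓
w1: []~(q | p) is F. ✓
w2: []~(q | p) is F. ✓
w3: []~(q | p) is F. ✓
w4: []~(q | p) is F. ✓
w5: []~(q | p) is T. ✗
— 5 worlds.

2 and 5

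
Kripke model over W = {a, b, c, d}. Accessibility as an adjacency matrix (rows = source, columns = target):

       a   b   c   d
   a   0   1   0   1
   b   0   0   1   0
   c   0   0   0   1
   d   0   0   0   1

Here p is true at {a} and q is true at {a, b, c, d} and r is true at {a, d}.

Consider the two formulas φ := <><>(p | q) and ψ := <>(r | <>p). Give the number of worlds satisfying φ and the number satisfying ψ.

For <><>(p | q):
a: successors {b, d}; <>(p | q) there: b:T, d:T. ✓
b: successors {c}; <>(p | q) there: c:T. ✓
c: successors {d}; <>(p | q) there: d:T. ✓
d: successors {d}; <>(p | q) there: d:T. ✓
— 4 worlds.
For <>(r | <>p):
a: successors {b, d}; r | <>p there: b:F, d:T. ✓
b: successors {c}; r | <>p there: c:F. ✗
c: successors {d}; r | <>p there: d:T. ✓
d: successors {d}; r | <>p there: d:T. ✓
— 3 worlds.

4 and 3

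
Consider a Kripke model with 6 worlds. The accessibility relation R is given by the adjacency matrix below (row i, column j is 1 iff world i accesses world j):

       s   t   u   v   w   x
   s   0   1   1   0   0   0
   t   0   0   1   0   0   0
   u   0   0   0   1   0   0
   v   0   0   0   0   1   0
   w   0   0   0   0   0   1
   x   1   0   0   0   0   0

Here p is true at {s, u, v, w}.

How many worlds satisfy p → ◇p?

5

s: p is T, ◇p is T. ✓
t: p is F, ◇p is T. ✓
u: p is T, ◇p is T. ✓
v: p is T, ◇p is T. ✓
w: p is T, ◇p is F. ✗
x: p is F, ◇p is T. ✓
Satisfying worlds: {s, t, u, v, x}.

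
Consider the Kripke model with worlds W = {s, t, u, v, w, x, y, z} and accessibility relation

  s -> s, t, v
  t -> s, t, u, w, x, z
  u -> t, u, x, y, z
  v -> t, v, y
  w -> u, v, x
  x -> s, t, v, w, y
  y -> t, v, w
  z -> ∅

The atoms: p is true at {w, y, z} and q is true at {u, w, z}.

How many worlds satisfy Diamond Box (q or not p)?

s: successors {s, t, v}; Box (q or not p) there: s:T, t:T, v:F. ✓
t: successors {s, t, u, w, x, z}; Box (q or not p) there: s:T, t:T, u:F, w:T, x:F, z:T. ✓
u: successors {t, u, x, y, z}; Box (q or not p) there: t:T, u:F, x:F, y:T, z:T. ✓
v: successors {t, v, y}; Box (q or not p) there: t:T, v:F, y:T. ✓
w: successors {u, v, x}; Box (q or not p) there: u:F, v:F, x:F. ✗
x: successors {s, t, v, w, y}; Box (q or not p) there: s:T, t:T, v:F, w:T, y:T. ✓
y: successors {t, v, w}; Box (q or not p) there: t:T, v:F, w:T. ✓
z: no successors, so Diamond Box (q or not p) fails. ✗
Satisfying worlds: {s, t, u, v, x, y}.

6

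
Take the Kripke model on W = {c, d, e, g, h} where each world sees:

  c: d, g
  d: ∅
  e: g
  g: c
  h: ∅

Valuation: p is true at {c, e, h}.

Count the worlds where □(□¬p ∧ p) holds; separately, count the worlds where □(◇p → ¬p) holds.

3 and 5

For □(□¬p ∧ p):
c: successors {d, g}; □¬p ∧ p there: d:F, g:F. ✗
d: no successors, so □(□¬p ∧ p) holds vacuously. ✓
e: successors {g}; □¬p ∧ p there: g:F. ✗
g: successors {c}; □¬p ∧ p there: c:T. ✓
h: no successors, so □(□¬p ∧ p) holds vacuously. ✓
— 3 worlds.
For □(◇p → ¬p):
c: successors {d, g}; ◇p → ¬p there: d:T, g:T. ✓
d: no successors, so □(◇p → ¬p) holds vacuously. ✓
e: successors {g}; ◇p → ¬p there: g:T. ✓
g: successors {c}; ◇p → ¬p there: c:T. ✓
h: no successors, so □(◇p → ¬p) holds vacuously. ✓
— 5 worlds.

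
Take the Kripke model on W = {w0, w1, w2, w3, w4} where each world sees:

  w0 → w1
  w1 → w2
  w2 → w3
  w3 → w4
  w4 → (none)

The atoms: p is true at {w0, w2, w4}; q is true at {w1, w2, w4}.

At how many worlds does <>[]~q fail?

w0: successors {w1}; []~q there: w1:F. ✗
w1: successors {w2}; []~q there: w2:T. ✓
w2: successors {w3}; []~q there: w3:F. ✗
w3: successors {w4}; []~q there: w4:T. ✓
w4: no successors, so <>[]~q fails. ✗
Satisfying worlds: {w1, w3}.
So <>[]~q fails at the other 3 worlds.

3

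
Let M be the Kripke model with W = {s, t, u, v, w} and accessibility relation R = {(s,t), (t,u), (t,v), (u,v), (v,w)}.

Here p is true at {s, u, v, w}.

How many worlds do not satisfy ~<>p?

s: <>p is F. ✓
t: <>p is T. ✗
u: <>p is T. ✗
v: <>p is T. ✗
w: <>p is F. ✓
Satisfying worlds: {s, w}.
So ~<>p fails at the other 3 worlds.

3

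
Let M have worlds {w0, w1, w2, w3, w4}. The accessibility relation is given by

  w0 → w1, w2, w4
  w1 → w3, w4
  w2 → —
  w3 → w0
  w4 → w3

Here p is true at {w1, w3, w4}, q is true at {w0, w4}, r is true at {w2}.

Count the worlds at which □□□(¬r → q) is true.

w0: successors {w1, w2, w4}; □□(¬r → q) there: w1:F, w2:T, w4:T. ✗
w1: successors {w3, w4}; □□(¬r → q) there: w3:F, w4:T. ✗
w2: no successors, so □□□(¬r → q) holds vacuously. ✓
w3: successors {w0}; □□(¬r → q) there: w0:F. ✗
w4: successors {w3}; □□(¬r → q) there: w3:F. ✗
Satisfying worlds: {w2}.

1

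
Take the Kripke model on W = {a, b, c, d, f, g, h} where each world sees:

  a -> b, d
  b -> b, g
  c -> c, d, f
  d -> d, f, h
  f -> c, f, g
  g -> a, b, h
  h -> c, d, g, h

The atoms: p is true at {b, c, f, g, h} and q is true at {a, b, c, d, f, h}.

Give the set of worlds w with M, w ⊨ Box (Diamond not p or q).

{a, b, c, d, f, g, h}

a: successors {b, d}; Diamond not p or q there: b:T, d:T. ✓
b: successors {b, g}; Diamond not p or q there: b:T, g:T. ✓
c: successors {c, d, f}; Diamond not p or q there: c:T, d:T, f:T. ✓
d: successors {d, f, h}; Diamond not p or q there: d:T, f:T, h:T. ✓
f: successors {c, f, g}; Diamond not p or q there: c:T, f:T, g:T. ✓
g: successors {a, b, h}; Diamond not p or q there: a:T, b:T, h:T. ✓
h: successors {c, d, g, h}; Diamond not p or q there: c:T, d:T, g:T, h:T. ✓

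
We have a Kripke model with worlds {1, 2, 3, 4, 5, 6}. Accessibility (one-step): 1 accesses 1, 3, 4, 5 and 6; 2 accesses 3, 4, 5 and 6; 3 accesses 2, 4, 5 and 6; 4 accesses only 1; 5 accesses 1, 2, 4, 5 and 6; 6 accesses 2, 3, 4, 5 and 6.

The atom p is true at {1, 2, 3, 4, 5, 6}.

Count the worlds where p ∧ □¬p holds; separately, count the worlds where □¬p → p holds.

For p ∧ □¬p:
1: p is T, □¬p is F. ✗
2: p is T, □¬p is F. ✗
3: p is T, □¬p is F. ✗
4: p is T, □¬p is F. ✗
5: p is T, □¬p is F. ✗
6: p is T, □¬p is F. ✗
— 0 worlds.
For □¬p → p:
1: □¬p is F, p is T. ✓
2: □¬p is F, p is T. ✓
3: □¬p is F, p is T. ✓
4: □¬p is F, p is T. ✓
5: □¬p is F, p is T. ✓
6: □¬p is F, p is T. ✓
— 6 worlds.

0 and 6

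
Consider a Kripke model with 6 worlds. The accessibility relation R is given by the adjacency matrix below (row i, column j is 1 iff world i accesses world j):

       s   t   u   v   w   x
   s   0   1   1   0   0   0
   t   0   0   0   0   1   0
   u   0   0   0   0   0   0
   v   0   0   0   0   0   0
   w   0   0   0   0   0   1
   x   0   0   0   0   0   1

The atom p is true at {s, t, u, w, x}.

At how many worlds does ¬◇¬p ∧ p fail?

s: ¬◇¬p is T, p is T. ✓
t: ¬◇¬p is T, p is T. ✓
u: ¬◇¬p is T, p is T. ✓
v: ¬◇¬p is T, p is F. ✗
w: ¬◇¬p is T, p is T. ✓
x: ¬◇¬p is T, p is T. ✓
Satisfying worlds: {s, t, u, w, x}.
So ¬◇¬p ∧ p fails at the other 1 world.

1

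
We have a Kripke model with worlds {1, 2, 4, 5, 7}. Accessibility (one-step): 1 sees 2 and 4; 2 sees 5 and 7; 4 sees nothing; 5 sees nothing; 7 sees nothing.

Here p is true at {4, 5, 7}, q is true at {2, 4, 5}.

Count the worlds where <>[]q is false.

3

1: successors {2, 4}; []q there: 2:F, 4:T. ✓
2: successors {5, 7}; []q there: 5:T, 7:T. ✓
4: no successors, so <>[]q fails. ✗
5: no successors, so <>[]q fails. ✗
7: no successors, so <>[]q fails. ✗
Satisfying worlds: {1, 2}.
So <>[]q fails at the other 3 worlds.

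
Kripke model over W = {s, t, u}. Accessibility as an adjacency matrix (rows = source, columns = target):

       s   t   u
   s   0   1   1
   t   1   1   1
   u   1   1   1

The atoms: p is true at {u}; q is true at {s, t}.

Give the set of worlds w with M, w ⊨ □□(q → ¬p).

s: successors {t, u}; □(q → ¬p) there: t:T, u:T. ✓
t: successors {s, t, u}; □(q → ¬p) there: s:T, t:T, u:T. ✓
u: successors {s, t, u}; □(q → ¬p) there: s:T, t:T, u:T. ✓

{s, t, u}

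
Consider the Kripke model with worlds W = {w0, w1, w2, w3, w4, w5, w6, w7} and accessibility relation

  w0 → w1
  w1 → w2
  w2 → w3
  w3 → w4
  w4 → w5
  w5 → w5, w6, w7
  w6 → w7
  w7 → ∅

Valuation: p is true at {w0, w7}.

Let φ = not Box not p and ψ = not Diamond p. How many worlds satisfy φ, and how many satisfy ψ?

2 and 6

For not Box not p:
w0: Box not p is T. ✗
w1: Box not p is T. ✗
w2: Box not p is T. ✗
w3: Box not p is T. ✗
w4: Box not p is T. ✗
w5: Box not p is F. ✓
w6: Box not p is F. ✓
w7: Box not p is T. ✗
— 2 worlds.
For not Diamond p:
w0: Diamond p is F. ✓
w1: Diamond p is F. ✓
w2: Diamond p is F. ✓
w3: Diamond p is F. ✓
w4: Diamond p is F. ✓
w5: Diamond p is T. ✗
w6: Diamond p is T. ✗
w7: Diamond p is F. ✓
— 6 worlds.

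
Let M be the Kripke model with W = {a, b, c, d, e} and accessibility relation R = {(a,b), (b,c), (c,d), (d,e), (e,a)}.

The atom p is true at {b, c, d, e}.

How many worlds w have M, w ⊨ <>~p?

1

a: successors {b}; ~p there: b:F. ✗
b: successors {c}; ~p there: c:F. ✗
c: successors {d}; ~p there: d:F. ✗
d: successors {e}; ~p there: e:F. ✗
e: successors {a}; ~p there: a:T. ✓
Satisfying worlds: {e}.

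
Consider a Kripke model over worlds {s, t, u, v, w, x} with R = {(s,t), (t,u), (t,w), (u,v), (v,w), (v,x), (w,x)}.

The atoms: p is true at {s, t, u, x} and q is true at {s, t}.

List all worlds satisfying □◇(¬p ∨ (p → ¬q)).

s: successors {t}; ◇(¬p ∨ (p → ¬q)) there: t:T. ✓
t: successors {u, w}; ◇(¬p ∨ (p → ¬q)) there: u:T, w:T. ✓
u: successors {v}; ◇(¬p ∨ (p → ¬q)) there: v:T. ✓
v: successors {w, x}; ◇(¬p ∨ (p → ¬q)) there: w:T, x:F. ✗
w: successors {x}; ◇(¬p ∨ (p → ¬q)) there: x:F. ✗
x: no successors, so □◇(¬p ∨ (p → ¬q)) holds vacuously. ✓

{s, t, u, x}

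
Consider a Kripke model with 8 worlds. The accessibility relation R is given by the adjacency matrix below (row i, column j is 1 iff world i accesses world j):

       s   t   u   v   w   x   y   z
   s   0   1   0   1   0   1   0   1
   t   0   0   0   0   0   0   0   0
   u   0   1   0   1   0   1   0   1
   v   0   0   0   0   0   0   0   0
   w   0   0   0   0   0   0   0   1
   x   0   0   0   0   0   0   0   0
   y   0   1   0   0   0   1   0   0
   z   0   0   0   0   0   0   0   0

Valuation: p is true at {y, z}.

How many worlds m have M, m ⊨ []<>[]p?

4

s: successors {t, v, x, z}; <>[]p there: t:F, v:F, x:F, z:F. ✗
t: no successors, so []<>[]p holds vacuously. ✓
u: successors {t, v, x, z}; <>[]p there: t:F, v:F, x:F, z:F. ✗
v: no successors, so []<>[]p holds vacuously. ✓
w: successors {z}; <>[]p there: z:F. ✗
x: no successors, so []<>[]p holds vacuously. ✓
y: successors {t, x}; <>[]p there: t:F, x:F. ✗
z: no successors, so []<>[]p holds vacuously. ✓
Satisfying worlds: {t, v, x, z}.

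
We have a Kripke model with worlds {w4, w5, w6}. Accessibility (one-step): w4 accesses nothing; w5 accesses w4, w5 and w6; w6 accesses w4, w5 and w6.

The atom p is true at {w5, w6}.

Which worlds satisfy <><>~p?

w4: no successors, so <><>~p fails. ✗
w5: successors {w4, w5, w6}; <>~p there: w4:F, w5:T, w6:T. ✓
w6: successors {w4, w5, w6}; <>~p there: w4:F, w5:T, w6:T. ✓

{w5, w6}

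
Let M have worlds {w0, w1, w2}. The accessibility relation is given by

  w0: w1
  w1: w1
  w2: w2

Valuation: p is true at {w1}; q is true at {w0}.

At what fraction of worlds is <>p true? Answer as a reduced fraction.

w0: successors {w1}; p there: w1:T. ✓
w1: successors {w1}; p there: w1:T. ✓
w2: successors {w2}; p there: w2:F. ✗
That's 2 of 3 worlds, so 2/3.

2/3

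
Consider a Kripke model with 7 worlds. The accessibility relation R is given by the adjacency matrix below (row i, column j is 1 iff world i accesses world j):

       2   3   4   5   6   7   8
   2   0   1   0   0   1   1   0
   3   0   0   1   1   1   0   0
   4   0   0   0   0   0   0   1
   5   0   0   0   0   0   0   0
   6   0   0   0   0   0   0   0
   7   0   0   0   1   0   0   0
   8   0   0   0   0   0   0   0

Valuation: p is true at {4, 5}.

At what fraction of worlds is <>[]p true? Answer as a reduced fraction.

2: successors {3, 6, 7}; []p there: 3:F, 6:T, 7:T. ✓
3: successors {4, 5, 6}; []p there: 4:F, 5:T, 6:T. ✓
4: successors {8}; []p there: 8:T. ✓
5: no successors, so <>[]p fails. ✗
6: no successors, so <>[]p fails. ✗
7: successors {5}; []p there: 5:T. ✓
8: no successors, so <>[]p fails. ✗
That's 4 of 7 worlds, so 4/7.

4/7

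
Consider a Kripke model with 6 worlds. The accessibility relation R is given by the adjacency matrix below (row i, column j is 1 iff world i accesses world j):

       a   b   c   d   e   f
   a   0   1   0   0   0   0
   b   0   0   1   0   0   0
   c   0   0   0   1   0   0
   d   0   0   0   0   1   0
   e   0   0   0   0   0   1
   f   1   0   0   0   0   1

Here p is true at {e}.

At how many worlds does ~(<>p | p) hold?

4

a: <>p | p is F. ✓
b: <>p | p is F. ✓
c: <>p | p is F. ✓
d: <>p | p is T. ✗
e: <>p | p is T. ✗
f: <>p | p is F. ✓
Satisfying worlds: {a, b, c, f}.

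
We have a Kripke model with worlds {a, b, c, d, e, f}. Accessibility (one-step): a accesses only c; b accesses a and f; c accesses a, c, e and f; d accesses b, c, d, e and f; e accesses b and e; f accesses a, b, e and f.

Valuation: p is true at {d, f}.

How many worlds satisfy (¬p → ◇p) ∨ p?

a: ¬p → ◇p is F, p is F. ✗
b: ¬p → ◇p is T, p is F. ✓
c: ¬p → ◇p is T, p is F. ✓
d: ¬p → ◇p is T, p is T. ✓
e: ¬p → ◇p is F, p is F. ✗
f: ¬p → ◇p is T, p is T. ✓
Satisfying worlds: {b, c, d, f}.

4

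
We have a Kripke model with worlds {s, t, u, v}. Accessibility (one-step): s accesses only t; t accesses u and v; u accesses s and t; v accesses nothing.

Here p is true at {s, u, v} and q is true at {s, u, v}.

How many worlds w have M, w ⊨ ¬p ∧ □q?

1

s: ¬p is F, □q is F. ✗
t: ¬p is T, □q is T. ✓
u: ¬p is F, □q is F. ✗
v: ¬p is F, □q is T. ✗
Satisfying worlds: {t}.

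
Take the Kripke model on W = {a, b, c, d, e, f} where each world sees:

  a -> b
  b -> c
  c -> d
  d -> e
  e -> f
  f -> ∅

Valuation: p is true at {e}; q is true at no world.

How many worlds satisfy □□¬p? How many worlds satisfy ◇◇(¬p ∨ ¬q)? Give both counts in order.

5 and 4

For □□¬p:
a: successors {b}; □¬p there: b:T. ✓
b: successors {c}; □¬p there: c:T. ✓
c: successors {d}; □¬p there: d:F. ✗
d: successors {e}; □¬p there: e:T. ✓
e: successors {f}; □¬p there: f:T. ✓
f: no successors, so □□¬p holds vacuously. ✓
— 5 worlds.
For ◇◇(¬p ∨ ¬q):
a: successors {b}; ◇(¬p ∨ ¬q) there: b:T. ✓
b: successors {c}; ◇(¬p ∨ ¬q) there: c:T. ✓
c: successors {d}; ◇(¬p ∨ ¬q) there: d:T. ✓
d: successors {e}; ◇(¬p ∨ ¬q) there: e:T. ✓
e: successors {f}; ◇(¬p ∨ ¬q) there: f:F. ✗
f: no successors, so ◇◇(¬p ∨ ¬q) fails. ✗
— 4 worlds.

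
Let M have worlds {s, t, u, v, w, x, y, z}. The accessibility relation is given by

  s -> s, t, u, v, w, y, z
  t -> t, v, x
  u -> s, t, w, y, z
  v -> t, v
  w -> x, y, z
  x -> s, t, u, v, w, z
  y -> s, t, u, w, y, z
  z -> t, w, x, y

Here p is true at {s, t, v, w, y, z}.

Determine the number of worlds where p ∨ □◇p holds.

s: p is T, □◇p is T. ✓
t: p is T, □◇p is T. ✓
u: p is F, □◇p is T. ✓
v: p is T, □◇p is T. ✓
w: p is T, □◇p is T. ✓
x: p is F, □◇p is T. ✓
y: p is T, □◇p is T. ✓
z: p is T, □◇p is T. ✓
Satisfying worlds: {s, t, u, v, w, x, y, z}.

8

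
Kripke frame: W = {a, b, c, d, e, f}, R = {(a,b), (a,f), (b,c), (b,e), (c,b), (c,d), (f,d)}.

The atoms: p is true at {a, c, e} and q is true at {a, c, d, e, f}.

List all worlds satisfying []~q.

{d, e}

a: successors {b, f}; ~q there: b:T, f:F. ✗
b: successors {c, e}; ~q there: c:F, e:F. ✗
c: successors {b, d}; ~q there: b:T, d:F. ✗
d: no successors, so []~q holds vacuously. ✓
e: no successors, so []~q holds vacuously. ✓
f: successors {d}; ~q there: d:F. ✗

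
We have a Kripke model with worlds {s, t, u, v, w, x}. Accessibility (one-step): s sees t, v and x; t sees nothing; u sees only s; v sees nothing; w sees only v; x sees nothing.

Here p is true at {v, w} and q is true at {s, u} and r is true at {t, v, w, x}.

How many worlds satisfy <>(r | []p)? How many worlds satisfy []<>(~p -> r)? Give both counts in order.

2 and 4

For <>(r | []p):
s: successors {t, v, x}; r | []p there: t:T, v:T, x:T. ✓
t: no successors, so <>(r | []p) fails. ✗
u: successors {s}; r | []p there: s:F. ✗
v: no successors, so <>(r | []p) fails. ✗
w: successors {v}; r | []p there: v:T. ✓
x: no successors, so <>(r | []p) fails. ✗
— 2 worlds.
For []<>(~p -> r):
s: successors {t, v, x}; <>(~p -> r) there: t:F, v:F, x:F. ✗
t: no successors, so []<>(~p -> r) holds vacuously. ✓
u: successors {s}; <>(~p -> r) there: s:T. ✓
v: no successors, so []<>(~p -> r) holds vacuously. ✓
w: successors {v}; <>(~p -> r) there: v:F. ✗
x: no successors, so []<>(~p -> r) holds vacuously. ✓
— 4 worlds.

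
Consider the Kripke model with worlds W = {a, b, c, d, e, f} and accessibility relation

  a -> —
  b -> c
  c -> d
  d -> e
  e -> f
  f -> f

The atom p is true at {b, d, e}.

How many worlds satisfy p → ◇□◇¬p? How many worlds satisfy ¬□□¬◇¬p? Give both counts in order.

For p → ◇□◇¬p:
a: p is F, ◇□◇¬p is F. ✓
b: p is T, ◇□◇¬p is F. ✗
c: p is F, ◇□◇¬p is T. ✓
d: p is T, ◇□◇¬p is T. ✓
e: p is T, ◇□◇¬p is T. ✓
f: p is F, ◇□◇¬p is T. ✓
— 5 worlds.
For ¬□□¬◇¬p:
a: □□¬◇¬p is T. ✗
b: □□¬◇¬p is T. ✗
c: □□¬◇¬p is F. ✓
d: □□¬◇¬p is F. ✓
e: □□¬◇¬p is F. ✓
f: □□¬◇¬p is F. ✓
— 4 worlds.

5 and 4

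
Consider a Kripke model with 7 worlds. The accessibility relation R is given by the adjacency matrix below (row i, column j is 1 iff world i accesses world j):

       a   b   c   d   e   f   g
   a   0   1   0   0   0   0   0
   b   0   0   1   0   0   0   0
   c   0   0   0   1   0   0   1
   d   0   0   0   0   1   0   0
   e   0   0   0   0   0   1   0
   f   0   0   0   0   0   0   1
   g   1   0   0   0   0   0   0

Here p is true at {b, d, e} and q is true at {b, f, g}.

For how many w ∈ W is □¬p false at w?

a: successors {b}; ¬p there: b:F. ✗
b: successors {c}; ¬p there: c:T. ✓
c: successors {d, g}; ¬p there: d:F, g:T. ✗
d: successors {e}; ¬p there: e:F. ✗
e: successors {f}; ¬p there: f:T. ✓
f: successors {g}; ¬p there: g:T. ✓
g: successors {a}; ¬p there: a:T. ✓
Satisfying worlds: {b, e, f, g}.
So □¬p fails at the other 3 worlds.

3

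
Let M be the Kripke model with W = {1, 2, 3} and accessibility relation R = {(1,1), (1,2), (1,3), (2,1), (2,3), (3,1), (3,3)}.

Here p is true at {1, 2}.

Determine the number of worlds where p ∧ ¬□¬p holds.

2

1: p is T, ¬□¬p is T. ✓
2: p is T, ¬□¬p is T. ✓
3: p is F, ¬□¬p is T. ✗
Satisfying worlds: {1, 2}.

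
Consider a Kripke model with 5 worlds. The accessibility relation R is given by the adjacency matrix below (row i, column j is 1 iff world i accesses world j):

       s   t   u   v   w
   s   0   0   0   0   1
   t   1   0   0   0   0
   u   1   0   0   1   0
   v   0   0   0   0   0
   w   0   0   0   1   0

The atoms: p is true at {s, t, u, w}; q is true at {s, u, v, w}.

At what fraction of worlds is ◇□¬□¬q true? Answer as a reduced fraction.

3/5

s: successors {w}; □¬□¬q there: w:F. ✗
t: successors {s}; □¬□¬q there: s:T. ✓
u: successors {s, v}; □¬□¬q there: s:T, v:T. ✓
v: no successors, so ◇□¬□¬q fails. ✗
w: successors {v}; □¬□¬q there: v:T. ✓
That's 3 of 5 worlds, so 3/5.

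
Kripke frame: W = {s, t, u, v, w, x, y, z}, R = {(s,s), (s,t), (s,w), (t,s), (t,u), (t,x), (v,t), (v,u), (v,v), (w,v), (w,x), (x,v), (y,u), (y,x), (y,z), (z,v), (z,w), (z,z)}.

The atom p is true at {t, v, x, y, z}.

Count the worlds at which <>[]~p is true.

3

s: successors {s, t, w}; []~p there: s:F, t:F, w:F. ✗
t: successors {s, u, x}; []~p there: s:F, u:T, x:F. ✓
u: no successors, so <>[]~p fails. ✗
v: successors {t, u, v}; []~p there: t:F, u:T, v:F. ✓
w: successors {v, x}; []~p there: v:F, x:F. ✗
x: successors {v}; []~p there: v:F. ✗
y: successors {u, x, z}; []~p there: u:T, x:F, z:F. ✓
z: successors {v, w, z}; []~p there: v:F, w:F, z:F. ✗
Satisfying worlds: {t, v, y}.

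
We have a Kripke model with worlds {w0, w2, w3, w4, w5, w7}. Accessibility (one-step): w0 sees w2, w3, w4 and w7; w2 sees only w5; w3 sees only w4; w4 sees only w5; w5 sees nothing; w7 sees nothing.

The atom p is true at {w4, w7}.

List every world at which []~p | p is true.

{w2, w4, w5, w7}

w0: []~p is F, p is F. ✗
w2: []~p is T, p is F. ✓
w3: []~p is F, p is F. ✗
w4: []~p is T, p is T. ✓
w5: []~p is T, p is F. ✓
w7: []~p is T, p is T. ✓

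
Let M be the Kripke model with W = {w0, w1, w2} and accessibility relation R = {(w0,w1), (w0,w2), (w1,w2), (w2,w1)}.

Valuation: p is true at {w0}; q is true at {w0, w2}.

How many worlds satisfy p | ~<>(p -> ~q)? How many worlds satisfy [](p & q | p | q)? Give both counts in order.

For p | ~<>(p -> ~q):
w0: p is T, ~<>(p -> ~q) is F. ✓
w1: p is F, ~<>(p -> ~q) is F. ✗
w2: p is F, ~<>(p -> ~q) is F. ✗
— 1 world.
For [](p & q | p | q):
w0: successors {w1, w2}; p & q | p | q there: w1:F, w2:T. ✗
w1: successors {w2}; p & q | p | q there: w2:T. ✓
w2: successors {w1}; p & q | p | q there: w1:F. ✗
— 1 world.

1 and 1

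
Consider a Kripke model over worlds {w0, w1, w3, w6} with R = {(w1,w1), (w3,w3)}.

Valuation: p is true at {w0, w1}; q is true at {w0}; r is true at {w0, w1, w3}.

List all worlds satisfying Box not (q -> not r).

{w0, w6}

w0: no successors, so Box not (q -> not r) holds vacuously. ✓
w1: successors {w1}; not (q -> not r) there: w1:F. ✗
w3: successors {w3}; not (q -> not r) there: w3:F. ✗
w6: no successors, so Box not (q -> not r) holds vacuously. ✓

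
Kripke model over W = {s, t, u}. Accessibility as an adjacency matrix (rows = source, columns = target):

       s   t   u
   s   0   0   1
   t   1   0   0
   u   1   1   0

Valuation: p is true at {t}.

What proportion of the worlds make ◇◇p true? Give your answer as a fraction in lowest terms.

s: successors {u}; ◇p there: u:T. ✓
t: successors {s}; ◇p there: s:F. ✗
u: successors {s, t}; ◇p there: s:F, t:F. ✗
That's 1 of 3 worlds, so 1/3.

1/3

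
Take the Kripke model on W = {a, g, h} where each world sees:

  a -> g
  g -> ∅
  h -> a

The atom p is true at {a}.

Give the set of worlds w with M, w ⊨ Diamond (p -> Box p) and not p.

a: Diamond (p -> Box p) is T, not p is F. ✗
g: Diamond (p -> Box p) is F, not p is T. ✗
h: Diamond (p -> Box p) is F, not p is T. ✗

∅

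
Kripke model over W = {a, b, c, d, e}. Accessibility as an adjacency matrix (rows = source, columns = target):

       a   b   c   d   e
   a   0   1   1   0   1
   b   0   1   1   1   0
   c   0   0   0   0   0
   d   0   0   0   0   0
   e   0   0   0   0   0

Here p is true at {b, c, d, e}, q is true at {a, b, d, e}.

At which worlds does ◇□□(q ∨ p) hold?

a: successors {b, c, e}; □□(q ∨ p) there: b:T, c:T, e:T. ✓
b: successors {b, c, d}; □□(q ∨ p) there: b:T, c:T, d:T. ✓
c: no successors, so ◇□□(q ∨ p) fails. ✗
d: no successors, so ◇□□(q ∨ p) fails. ✗
e: no successors, so ◇□□(q ∨ p) fails. ✗

{a, b}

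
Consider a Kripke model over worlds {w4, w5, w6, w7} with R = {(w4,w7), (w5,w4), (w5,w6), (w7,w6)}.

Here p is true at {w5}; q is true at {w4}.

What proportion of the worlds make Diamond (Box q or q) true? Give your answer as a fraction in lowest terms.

1/2

w4: successors {w7}; Box q or q there: w7:F. ✗
w5: successors {w4, w6}; Box q or q there: w4:T, w6:T. ✓
w6: no successors, so Diamond (Box q or q) fails. ✗
w7: successors {w6}; Box q or q there: w6:T. ✓
That's 2 of 4 worlds, so 2/4 = 1/2.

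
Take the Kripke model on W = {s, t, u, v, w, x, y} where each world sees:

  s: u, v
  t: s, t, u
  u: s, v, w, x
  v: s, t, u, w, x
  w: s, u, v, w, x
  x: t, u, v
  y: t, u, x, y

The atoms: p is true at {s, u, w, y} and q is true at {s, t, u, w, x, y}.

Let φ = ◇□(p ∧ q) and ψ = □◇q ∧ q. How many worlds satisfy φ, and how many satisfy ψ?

For ◇□(p ∧ q):
s: successors {u, v}; □(p ∧ q) there: u:F, v:F. ✗
t: successors {s, t, u}; □(p ∧ q) there: s:F, t:F, u:F. ✗
u: successors {s, v, w, x}; □(p ∧ q) there: s:F, v:F, w:F, x:F. ✗
v: successors {s, t, u, w, x}; □(p ∧ q) there: s:F, t:F, u:F, w:F, x:F. ✗
w: successors {s, u, v, w, x}; □(p ∧ q) there: s:F, u:F, v:F, w:F, x:F. ✗
x: successors {t, u, v}; □(p ∧ q) there: t:F, u:F, v:F. ✗
y: successors {t, u, x, y}; □(p ∧ q) there: t:F, u:F, x:F, y:F. ✗
— 0 worlds.
For □◇q ∧ q:
s: □◇q is T, q is T. ✓
t: □◇q is T, q is T. ✓
u: □◇q is T, q is T. ✓
v: □◇q is T, q is F. ✗
w: □◇q is T, q is T. ✓
x: □◇q is T, q is T. ✓
y: □◇q is T, q is T. ✓
— 6 worlds.

0 and 6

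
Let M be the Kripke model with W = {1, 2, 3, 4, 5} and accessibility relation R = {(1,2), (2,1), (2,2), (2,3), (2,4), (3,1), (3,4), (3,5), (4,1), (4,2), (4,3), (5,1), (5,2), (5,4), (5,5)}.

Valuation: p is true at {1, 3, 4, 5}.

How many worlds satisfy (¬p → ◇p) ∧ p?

1: ¬p → ◇p is T, p is T. ✓
2: ¬p → ◇p is T, p is F. ✗
3: ¬p → ◇p is T, p is T. ✓
4: ¬p → ◇p is T, p is T. ✓
5: ¬p → ◇p is T, p is T. ✓
Satisfying worlds: {1, 3, 4, 5}.

4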